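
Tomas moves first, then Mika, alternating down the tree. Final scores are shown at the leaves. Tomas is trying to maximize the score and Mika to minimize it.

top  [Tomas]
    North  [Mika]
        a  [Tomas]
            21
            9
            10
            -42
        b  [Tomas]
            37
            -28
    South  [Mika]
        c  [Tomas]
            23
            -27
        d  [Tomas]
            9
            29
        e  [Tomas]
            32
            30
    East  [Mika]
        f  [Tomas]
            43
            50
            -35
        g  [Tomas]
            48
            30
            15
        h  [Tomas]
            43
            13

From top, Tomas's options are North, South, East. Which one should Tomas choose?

East

a (Tomas): max(21, 9, 10, -42) = 21
b (Tomas): max(37, -28) = 37
North (Mika): min(21, 37) = 21
c (Tomas): max(23, -27) = 23
d (Tomas): max(9, 29) = 29
e (Tomas): max(32, 30) = 32
South (Mika): min(23, 29, 32) = 23
f (Tomas): max(43, 50, -35) = 50
g (Tomas): max(48, 30, 15) = 48
h (Tomas): max(43, 13) = 43
East (Mika): min(50, 48, 43) = 43
top (Tomas): max(21, 23, 43) = 43
Tomas at top wants the highest of {North=21, South=23, East=43}, so chooses East.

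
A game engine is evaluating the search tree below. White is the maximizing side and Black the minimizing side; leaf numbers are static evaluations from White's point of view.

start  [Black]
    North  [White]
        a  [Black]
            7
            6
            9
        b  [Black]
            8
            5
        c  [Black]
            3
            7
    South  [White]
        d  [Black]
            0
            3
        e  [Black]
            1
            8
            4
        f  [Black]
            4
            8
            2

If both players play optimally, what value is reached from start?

2

a (Black): min(7, 6, 9) = 6
b (Black): min(8, 5) = 5
c (Black): min(3, 7) = 3
North (White): max(6, 5, 3) = 6
d (Black): min(0, 3) = 0
e (Black): min(1, 8, 4) = 1
f (Black): min(4, 8, 2) = 2
South (White): max(0, 1, 2) = 2
start (Black): min(6, 2) = 2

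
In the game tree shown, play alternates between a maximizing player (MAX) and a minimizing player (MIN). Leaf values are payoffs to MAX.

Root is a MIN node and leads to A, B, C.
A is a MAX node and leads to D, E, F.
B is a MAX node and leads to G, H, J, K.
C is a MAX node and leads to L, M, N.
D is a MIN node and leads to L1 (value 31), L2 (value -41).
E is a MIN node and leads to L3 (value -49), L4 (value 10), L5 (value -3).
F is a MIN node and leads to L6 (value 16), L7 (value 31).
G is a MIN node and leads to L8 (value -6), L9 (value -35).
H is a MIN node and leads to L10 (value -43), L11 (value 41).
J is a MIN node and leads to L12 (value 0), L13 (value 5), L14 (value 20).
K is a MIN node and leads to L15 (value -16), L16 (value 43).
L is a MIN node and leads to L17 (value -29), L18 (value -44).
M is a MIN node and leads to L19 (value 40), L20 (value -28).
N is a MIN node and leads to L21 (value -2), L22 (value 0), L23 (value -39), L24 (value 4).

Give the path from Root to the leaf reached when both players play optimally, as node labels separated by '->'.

D (MIN): min(31, -41) = -41
E (MIN): min(-49, 10, -3) = -49
F (MIN): min(16, 31) = 16
A (MAX): max(-41, -49, 16) = 16
G (MIN): min(-6, -35) = -35
H (MIN): min(-43, 41) = -43
J (MIN): min(0, 5, 20) = 0
K (MIN): min(-16, 43) = -16
B (MAX): max(-35, -43, 0, -16) = 0
L (MIN): min(-29, -44) = -44
M (MIN): min(40, -28) = -28
N (MIN): min(-2, 0, -39, 4) = -39
C (MAX): max(-44, -28, -39) = -28
Root (MIN): min(16, 0, -28) = -28
At Root, MIN picks C (lowest: -28).
At C, MAX picks M (highest: -28).
At M, MIN picks L20 (lowest: -28).
Terminal value -28.

Root -> C -> M -> L20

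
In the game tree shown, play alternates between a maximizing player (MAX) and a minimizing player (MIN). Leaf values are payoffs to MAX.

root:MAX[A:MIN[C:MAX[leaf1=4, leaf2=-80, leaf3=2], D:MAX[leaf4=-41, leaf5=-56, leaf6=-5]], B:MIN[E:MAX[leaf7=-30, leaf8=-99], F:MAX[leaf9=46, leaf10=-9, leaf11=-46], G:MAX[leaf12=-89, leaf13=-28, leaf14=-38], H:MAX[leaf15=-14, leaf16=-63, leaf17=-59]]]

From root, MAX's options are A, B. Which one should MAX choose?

A

C (MAX): max(4, -80, 2) = 4
D (MAX): max(-41, -56, -5) = -5
A (MIN): min(4, -5) = -5
E (MAX): max(-30, -99) = -30
F (MAX): max(46, -9, -46) = 46
G (MAX): max(-89, -28, -38) = -28
H (MAX): max(-14, -63, -59) = -14
B (MIN): min(-30, 46, -28, -14) = -30
root (MAX): max(-5, -30) = -5
MAX at root wants the highest of {A=-5, B=-30}, so chooses A.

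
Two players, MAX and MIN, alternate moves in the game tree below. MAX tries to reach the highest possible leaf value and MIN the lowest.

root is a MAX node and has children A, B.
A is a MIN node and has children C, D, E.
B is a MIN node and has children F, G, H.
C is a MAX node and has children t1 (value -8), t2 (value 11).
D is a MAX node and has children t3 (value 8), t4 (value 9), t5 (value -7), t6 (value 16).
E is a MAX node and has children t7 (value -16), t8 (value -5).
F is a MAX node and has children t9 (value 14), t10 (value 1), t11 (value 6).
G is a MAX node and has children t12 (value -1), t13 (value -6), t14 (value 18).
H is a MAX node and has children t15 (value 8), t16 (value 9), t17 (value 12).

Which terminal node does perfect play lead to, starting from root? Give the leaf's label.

C (MAX): max(-8, 11) = 11
D (MAX): max(8, 9, -7, 16) = 16
E (MAX): max(-16, -5) = -5
A (MIN): min(11, 16, -5) = -5
F (MAX): max(14, 1, 6) = 14
G (MAX): max(-1, -6, 18) = 18
H (MAX): max(8, 9, 12) = 12
B (MIN): min(14, 18, 12) = 12
root (MAX): max(-5, 12) = 12
At root, MAX picks B (highest: 12).
At B, MIN picks H (lowest: 12).
At H, MAX picks t17 (highest: 12).
Terminal value 12.

t17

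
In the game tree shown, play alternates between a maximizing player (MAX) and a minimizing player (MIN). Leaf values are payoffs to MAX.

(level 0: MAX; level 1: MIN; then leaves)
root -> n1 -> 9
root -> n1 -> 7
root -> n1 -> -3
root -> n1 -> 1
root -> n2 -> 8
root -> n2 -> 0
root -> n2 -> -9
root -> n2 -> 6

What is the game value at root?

-3

n1 (MIN): min(9, 7, -3, 1) = -3
n2 (MIN): min(8, 0, -9, 6) = -9
root (MAX): max(-3, -9) = -3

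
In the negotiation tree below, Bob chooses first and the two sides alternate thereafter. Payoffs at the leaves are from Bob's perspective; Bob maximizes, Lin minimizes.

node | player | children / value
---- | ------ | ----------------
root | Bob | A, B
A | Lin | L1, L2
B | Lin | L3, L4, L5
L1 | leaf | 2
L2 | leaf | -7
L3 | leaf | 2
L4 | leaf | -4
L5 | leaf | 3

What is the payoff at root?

A (Lin): min(2, -7) = -7
B (Lin): min(2, -4, 3) = -4
root (Bob): max(-7, -4) = -4

-4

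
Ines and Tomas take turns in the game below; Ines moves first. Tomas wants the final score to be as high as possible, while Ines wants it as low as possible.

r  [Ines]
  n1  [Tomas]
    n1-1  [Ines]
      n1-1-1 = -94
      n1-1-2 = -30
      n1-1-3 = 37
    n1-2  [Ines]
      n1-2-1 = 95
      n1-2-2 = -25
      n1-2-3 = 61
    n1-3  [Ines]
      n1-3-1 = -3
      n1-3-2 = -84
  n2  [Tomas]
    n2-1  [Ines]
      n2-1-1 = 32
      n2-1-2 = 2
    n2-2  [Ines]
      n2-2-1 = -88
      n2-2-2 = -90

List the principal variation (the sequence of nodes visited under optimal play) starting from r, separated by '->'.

r -> n1 -> n1-2 -> n1-2-2

n1-1 (Ines): min(-94, -30, 37) = -94
n1-2 (Ines): min(95, -25, 61) = -25
n1-3 (Ines): min(-3, -84) = -84
n1 (Tomas): max(-94, -25, -84) = -25
n2-1 (Ines): min(32, 2) = 2
n2-2 (Ines): min(-88, -90) = -90
n2 (Tomas): max(2, -90) = 2
r (Ines): min(-25, 2) = -25
At r, Ines picks n1 (lowest: -25).
At n1, Tomas picks n1-2 (highest: -25).
At n1-2, Ines picks n1-2-2 (lowest: -25).
Terminal value -25.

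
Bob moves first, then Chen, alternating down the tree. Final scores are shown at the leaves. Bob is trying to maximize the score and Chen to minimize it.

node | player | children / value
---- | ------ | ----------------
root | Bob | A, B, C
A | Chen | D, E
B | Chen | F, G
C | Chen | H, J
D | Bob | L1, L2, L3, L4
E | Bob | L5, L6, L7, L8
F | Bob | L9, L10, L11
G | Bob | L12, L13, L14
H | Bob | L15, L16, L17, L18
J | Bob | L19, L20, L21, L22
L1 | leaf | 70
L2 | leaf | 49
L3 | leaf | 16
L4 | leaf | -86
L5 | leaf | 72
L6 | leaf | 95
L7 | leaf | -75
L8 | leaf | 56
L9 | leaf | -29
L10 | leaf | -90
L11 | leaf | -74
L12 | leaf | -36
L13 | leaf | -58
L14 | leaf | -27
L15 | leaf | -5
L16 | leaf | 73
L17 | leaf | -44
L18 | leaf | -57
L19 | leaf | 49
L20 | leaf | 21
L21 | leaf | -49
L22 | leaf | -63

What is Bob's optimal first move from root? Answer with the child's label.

D (Bob): max(70, 49, 16, -86) = 70
E (Bob): max(72, 95, -75, 56) = 95
A (Chen): min(70, 95) = 70
F (Bob): max(-29, -90, -74) = -29
G (Bob): max(-36, -58, -27) = -27
B (Chen): min(-29, -27) = -29
H (Bob): max(-5, 73, -44, -57) = 73
J (Bob): max(49, 21, -49, -63) = 49
C (Chen): min(73, 49) = 49
root (Bob): max(70, -29, 49) = 70
Bob at root wants the highest of {A=70, B=-29, C=49}, so chooses A.

A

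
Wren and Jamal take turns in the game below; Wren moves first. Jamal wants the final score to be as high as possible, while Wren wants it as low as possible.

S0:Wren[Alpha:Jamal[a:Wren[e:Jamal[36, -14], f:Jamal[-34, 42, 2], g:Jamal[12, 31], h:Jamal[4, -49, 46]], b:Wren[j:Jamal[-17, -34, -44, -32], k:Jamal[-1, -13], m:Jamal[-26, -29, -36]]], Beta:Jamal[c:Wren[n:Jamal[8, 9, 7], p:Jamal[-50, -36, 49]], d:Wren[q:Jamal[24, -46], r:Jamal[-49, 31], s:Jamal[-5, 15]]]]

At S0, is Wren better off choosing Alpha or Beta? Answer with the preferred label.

e (Jamal): max(36, -14) = 36
f (Jamal): max(-34, 42, 2) = 42
g (Jamal): max(12, 31) = 31
h (Jamal): max(4, -49, 46) = 46
a (Wren): min(36, 42, 31, 46) = 31
j (Jamal): max(-17, -34, -44, -32) = -17
k (Jamal): max(-1, -13) = -1
m (Jamal): max(-26, -29, -36) = -26
b (Wren): min(-17, -1, -26) = -26
Alpha (Jamal): max(31, -26) = 31
n (Jamal): max(8, 9, 7) = 9
p (Jamal): max(-50, -36, 49) = 49
c (Wren): min(9, 49) = 9
q (Jamal): max(24, -46) = 24
r (Jamal): max(-49, 31) = 31
s (Jamal): max(-5, 15) = 15
d (Wren): min(24, 31, 15) = 15
Beta (Jamal): max(9, 15) = 15
Wren prefers the lower value; Alpha=31, Beta=15. Beta is better since 15 < 31.

Beta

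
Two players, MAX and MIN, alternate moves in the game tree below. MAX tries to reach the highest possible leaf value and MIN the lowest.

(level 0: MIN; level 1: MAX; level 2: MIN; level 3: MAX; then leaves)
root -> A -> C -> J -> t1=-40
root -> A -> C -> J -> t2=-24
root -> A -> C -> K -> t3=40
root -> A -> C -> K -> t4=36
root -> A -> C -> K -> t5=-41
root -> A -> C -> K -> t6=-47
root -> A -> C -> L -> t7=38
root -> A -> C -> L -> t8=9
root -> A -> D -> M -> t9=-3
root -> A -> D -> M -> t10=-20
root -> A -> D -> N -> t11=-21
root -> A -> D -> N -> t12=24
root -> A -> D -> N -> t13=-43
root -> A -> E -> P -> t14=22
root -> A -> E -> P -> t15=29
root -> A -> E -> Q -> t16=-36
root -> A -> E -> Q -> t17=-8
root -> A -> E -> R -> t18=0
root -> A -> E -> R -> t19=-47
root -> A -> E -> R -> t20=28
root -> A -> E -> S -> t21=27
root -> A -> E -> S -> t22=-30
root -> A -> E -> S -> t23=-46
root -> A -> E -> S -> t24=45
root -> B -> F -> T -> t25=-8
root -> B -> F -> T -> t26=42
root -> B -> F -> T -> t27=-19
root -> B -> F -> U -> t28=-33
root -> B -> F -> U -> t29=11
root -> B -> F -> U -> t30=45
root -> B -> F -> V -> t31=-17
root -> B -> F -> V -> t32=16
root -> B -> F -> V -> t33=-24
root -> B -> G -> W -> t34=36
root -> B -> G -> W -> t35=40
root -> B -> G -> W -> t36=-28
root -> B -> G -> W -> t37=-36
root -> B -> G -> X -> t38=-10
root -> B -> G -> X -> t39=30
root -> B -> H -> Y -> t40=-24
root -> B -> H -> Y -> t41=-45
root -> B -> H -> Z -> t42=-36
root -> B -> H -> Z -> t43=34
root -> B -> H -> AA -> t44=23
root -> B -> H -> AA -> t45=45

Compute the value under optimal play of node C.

J (MAX): max(-40, -24) = -24
K (MAX): max(40, 36, -41, -47) = 40
L (MAX): max(38, 9) = 38
C (MIN): min(-24, 40, 38) = -24

-24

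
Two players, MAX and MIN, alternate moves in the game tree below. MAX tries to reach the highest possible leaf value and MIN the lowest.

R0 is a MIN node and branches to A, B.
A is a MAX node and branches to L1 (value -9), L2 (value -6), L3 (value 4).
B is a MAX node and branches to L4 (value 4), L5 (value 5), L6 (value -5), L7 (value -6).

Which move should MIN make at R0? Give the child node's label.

A

A (MAX): max(-9, -6, 4) = 4
B (MAX): max(4, 5, -5, -6) = 5
R0 (MIN): min(4, 5) = 4
MIN at R0 wants the lowest of {A=4, B=5}, so chooses A.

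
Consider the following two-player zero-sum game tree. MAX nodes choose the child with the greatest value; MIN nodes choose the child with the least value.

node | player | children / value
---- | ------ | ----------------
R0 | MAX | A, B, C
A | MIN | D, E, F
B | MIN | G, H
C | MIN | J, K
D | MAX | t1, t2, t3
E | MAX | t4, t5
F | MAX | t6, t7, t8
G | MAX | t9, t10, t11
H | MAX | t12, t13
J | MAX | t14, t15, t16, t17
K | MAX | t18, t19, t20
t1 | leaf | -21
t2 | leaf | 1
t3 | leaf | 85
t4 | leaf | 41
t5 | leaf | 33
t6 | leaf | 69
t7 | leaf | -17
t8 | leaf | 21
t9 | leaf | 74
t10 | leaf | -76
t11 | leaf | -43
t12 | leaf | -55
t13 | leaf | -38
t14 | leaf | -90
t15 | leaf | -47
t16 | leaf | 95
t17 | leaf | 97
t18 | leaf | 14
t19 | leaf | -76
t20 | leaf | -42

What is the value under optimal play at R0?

D (MAX): max(-21, 1, 85) = 85
E (MAX): max(41, 33) = 41
F (MAX): max(69, -17, 21) = 69
A (MIN): min(85, 41, 69) = 41
G (MAX): max(74, -76, -43) = 74
H (MAX): max(-55, -38) = -38
B (MIN): min(74, -38) = -38
J (MAX): max(-90, -47, 95, 97) = 97
K (MAX): max(14, -76, -42) = 14
C (MIN): min(97, 14) = 14
R0 (MAX): max(41, -38, 14) = 41

41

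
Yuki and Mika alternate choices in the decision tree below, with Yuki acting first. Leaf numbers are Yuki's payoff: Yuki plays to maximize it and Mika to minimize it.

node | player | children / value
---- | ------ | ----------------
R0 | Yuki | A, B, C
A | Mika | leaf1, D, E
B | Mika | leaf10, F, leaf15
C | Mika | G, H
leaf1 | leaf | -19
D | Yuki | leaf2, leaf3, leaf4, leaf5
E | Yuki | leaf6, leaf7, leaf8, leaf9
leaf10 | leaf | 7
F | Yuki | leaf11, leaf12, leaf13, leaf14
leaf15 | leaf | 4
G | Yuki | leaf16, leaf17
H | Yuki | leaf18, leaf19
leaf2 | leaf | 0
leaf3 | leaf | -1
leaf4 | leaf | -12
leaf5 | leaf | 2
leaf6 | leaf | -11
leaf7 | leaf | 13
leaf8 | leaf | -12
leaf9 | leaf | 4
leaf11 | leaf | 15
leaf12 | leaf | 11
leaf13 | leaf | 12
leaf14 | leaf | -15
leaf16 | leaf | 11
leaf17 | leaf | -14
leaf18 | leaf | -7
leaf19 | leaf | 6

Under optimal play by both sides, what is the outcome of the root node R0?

D (Yuki): max(0, -1, -12, 2) = 2
E (Yuki): max(-11, 13, -12, 4) = 13
A (Mika): min(-19, 2, 13) = -19
F (Yuki): max(15, 11, 12, -15) = 15
B (Mika): min(7, 15, 4) = 4
G (Yuki): max(11, -14) = 11
H (Yuki): max(-7, 6) = 6
C (Mika): min(11, 6) = 6
R0 (Yuki): max(-19, 4, 6) = 6

6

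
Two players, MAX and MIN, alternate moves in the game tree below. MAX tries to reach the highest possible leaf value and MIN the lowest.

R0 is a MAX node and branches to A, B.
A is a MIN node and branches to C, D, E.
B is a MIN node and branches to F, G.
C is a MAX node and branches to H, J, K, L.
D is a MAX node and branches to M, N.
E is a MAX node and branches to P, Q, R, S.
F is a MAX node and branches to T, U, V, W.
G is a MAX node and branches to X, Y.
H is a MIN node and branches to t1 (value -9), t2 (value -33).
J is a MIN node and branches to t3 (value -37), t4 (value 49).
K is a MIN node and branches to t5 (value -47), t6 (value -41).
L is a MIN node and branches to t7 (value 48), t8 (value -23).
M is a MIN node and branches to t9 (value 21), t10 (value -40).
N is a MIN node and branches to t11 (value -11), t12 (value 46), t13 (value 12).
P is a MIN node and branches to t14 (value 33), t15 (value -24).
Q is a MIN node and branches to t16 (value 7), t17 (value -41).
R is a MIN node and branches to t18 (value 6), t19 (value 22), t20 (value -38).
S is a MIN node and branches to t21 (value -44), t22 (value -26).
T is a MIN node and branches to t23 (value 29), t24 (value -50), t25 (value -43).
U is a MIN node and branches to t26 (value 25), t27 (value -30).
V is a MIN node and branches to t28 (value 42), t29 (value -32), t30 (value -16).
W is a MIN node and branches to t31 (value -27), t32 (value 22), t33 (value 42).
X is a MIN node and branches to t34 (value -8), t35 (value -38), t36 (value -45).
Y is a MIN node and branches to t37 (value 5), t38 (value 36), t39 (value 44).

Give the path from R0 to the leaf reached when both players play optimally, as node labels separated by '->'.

H (MIN): min(-9, -33) = -33
J (MIN): min(-37, 49) = -37
K (MIN): min(-47, -41) = -47
L (MIN): min(48, -23) = -23
C (MAX): max(-33, -37, -47, -23) = -23
M (MIN): min(21, -40) = -40
N (MIN): min(-11, 46, 12) = -11
D (MAX): max(-40, -11) = -11
P (MIN): min(33, -24) = -24
Q (MIN): min(7, -41) = -41
R (MIN): min(6, 22, -38) = -38
S (MIN): min(-44, -26) = -44
E (MAX): max(-24, -41, -38, -44) = -24
A (MIN): min(-23, -11, -24) = -24
T (MIN): min(29, -50, -43) = -50
U (MIN): min(25, -30) = -30
V (MIN): min(42, -32, -16) = -32
W (MIN): min(-27, 22, 42) = -27
F (MAX): max(-50, -30, -32, -27) = -27
X (MIN): min(-8, -38, -45) = -45
Y (MIN): min(5, 36, 44) = 5
G (MAX): max(-45, 5) = 5
B (MIN): min(-27, 5) = -27
R0 (MAX): max(-24, -27) = -24
At R0, MAX picks A (highest: -24).
At A, MIN picks E (lowest: -24).
At E, MAX picks P (highest: -24).
At P, MIN picks t15 (lowest: -24).
Terminal value -24.

R0 -> A -> E -> P -> t15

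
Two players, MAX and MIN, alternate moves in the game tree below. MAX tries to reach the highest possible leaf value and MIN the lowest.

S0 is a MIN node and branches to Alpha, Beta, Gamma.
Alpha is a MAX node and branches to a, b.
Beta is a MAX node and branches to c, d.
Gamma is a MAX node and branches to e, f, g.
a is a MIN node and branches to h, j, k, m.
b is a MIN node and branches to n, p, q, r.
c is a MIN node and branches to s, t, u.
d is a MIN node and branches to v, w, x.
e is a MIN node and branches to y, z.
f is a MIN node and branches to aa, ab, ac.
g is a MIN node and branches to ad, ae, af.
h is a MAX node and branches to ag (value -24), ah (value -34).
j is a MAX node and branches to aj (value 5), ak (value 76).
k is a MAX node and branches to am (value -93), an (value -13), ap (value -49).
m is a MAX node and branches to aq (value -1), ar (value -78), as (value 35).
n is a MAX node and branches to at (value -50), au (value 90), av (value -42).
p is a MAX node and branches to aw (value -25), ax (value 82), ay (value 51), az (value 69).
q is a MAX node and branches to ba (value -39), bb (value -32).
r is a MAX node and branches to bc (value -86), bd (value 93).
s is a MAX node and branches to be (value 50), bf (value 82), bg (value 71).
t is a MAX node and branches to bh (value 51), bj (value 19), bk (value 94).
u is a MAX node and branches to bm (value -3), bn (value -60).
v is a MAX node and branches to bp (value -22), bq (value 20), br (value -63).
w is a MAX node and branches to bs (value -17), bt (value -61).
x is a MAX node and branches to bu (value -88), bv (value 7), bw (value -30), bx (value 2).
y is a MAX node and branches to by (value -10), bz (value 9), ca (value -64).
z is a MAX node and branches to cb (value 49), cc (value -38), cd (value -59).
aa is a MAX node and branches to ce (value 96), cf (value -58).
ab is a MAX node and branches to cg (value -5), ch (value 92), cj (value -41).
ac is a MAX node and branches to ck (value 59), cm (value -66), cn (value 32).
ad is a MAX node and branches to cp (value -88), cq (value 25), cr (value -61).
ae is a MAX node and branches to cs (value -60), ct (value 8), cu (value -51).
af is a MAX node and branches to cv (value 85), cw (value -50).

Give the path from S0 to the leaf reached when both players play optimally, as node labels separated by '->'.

S0 -> Alpha -> a -> h -> ag

h (MAX): max(-24, -34) = -24
j (MAX): max(5, 76) = 76
k (MAX): max(-93, -13, -49) = -13
m (MAX): max(-1, -78, 35) = 35
a (MIN): min(-24, 76, -13, 35) = -24
n (MAX): max(-50, 90, -42) = 90
p (MAX): max(-25, 82, 51, 69) = 82
q (MAX): max(-39, -32) = -32
r (MAX): max(-86, 93) = 93
b (MIN): min(90, 82, -32, 93) = -32
Alpha (MAX): max(-24, -32) = -24
s (MAX): max(50, 82, 71) = 82
t (MAX): max(51, 19, 94) = 94
u (MAX): max(-3, -60) = -3
c (MIN): min(82, 94, -3) = -3
v (MAX): max(-22, 20, -63) = 20
w (MAX): max(-17, -61) = -17
x (MAX): max(-88, 7, -30, 2) = 7
d (MIN): min(20, -17, 7) = -17
Beta (MAX): max(-3, -17) = -3
y (MAX): max(-10, 9, -64) = 9
z (MAX): max(49, -38, -59) = 49
e (MIN): min(9, 49) = 9
aa (MAX): max(96, -58) = 96
ab (MAX): max(-5, 92, -41) = 92
ac (MAX): max(59, -66, 32) = 59
f (MIN): min(96, 92, 59) = 59
ad (MAX): max(-88, 25, -61) = 25
ae (MAX): max(-60, 8, -51) = 8
af (MAX): max(85, -50) = 85
g (MIN): min(25, 8, 85) = 8
Gamma (MAX): max(9, 59, 8) = 59
S0 (MIN): min(-24, -3, 59) = -24
At S0, MIN picks Alpha (lowest: -24).
At Alpha, MAX picks a (highest: -24).
At a, MIN picks h (lowest: -24).
At h, MAX picks ag (highest: -24).
Terminal value -24.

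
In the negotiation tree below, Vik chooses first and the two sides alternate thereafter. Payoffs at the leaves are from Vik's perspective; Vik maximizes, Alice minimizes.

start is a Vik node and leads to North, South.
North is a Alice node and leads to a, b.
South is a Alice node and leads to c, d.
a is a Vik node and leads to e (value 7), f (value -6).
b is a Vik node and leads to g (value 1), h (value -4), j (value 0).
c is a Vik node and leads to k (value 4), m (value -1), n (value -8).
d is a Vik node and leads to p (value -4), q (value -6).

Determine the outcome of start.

a (Vik): max(7, -6) = 7
b (Vik): max(1, -4, 0) = 1
North (Alice): min(7, 1) = 1
c (Vik): max(4, -1, -8) = 4
d (Vik): max(-4, -6) = -4
South (Alice): min(4, -4) = -4
start (Vik): max(1, -4) = 1

1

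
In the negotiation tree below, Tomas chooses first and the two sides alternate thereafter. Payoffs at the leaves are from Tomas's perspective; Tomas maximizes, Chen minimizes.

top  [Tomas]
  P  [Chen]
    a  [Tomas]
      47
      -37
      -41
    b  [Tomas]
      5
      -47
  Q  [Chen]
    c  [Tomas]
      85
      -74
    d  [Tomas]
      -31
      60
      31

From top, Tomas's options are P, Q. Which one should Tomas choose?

a (Tomas): max(47, -37, -41) = 47
b (Tomas): max(5, -47) = 5
P (Chen): min(47, 5) = 5
c (Tomas): max(85, -74) = 85
d (Tomas): max(-31, 60, 31) = 60
Q (Chen): min(85, 60) = 60
top (Tomas): max(5, 60) = 60
Tomas at top wants the highest of {P=5, Q=60}, so chooses Q.

Q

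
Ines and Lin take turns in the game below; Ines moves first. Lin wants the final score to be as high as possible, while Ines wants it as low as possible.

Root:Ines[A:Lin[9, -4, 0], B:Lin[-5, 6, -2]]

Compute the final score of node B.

B (Lin): max(-5, 6, -2) = 6

6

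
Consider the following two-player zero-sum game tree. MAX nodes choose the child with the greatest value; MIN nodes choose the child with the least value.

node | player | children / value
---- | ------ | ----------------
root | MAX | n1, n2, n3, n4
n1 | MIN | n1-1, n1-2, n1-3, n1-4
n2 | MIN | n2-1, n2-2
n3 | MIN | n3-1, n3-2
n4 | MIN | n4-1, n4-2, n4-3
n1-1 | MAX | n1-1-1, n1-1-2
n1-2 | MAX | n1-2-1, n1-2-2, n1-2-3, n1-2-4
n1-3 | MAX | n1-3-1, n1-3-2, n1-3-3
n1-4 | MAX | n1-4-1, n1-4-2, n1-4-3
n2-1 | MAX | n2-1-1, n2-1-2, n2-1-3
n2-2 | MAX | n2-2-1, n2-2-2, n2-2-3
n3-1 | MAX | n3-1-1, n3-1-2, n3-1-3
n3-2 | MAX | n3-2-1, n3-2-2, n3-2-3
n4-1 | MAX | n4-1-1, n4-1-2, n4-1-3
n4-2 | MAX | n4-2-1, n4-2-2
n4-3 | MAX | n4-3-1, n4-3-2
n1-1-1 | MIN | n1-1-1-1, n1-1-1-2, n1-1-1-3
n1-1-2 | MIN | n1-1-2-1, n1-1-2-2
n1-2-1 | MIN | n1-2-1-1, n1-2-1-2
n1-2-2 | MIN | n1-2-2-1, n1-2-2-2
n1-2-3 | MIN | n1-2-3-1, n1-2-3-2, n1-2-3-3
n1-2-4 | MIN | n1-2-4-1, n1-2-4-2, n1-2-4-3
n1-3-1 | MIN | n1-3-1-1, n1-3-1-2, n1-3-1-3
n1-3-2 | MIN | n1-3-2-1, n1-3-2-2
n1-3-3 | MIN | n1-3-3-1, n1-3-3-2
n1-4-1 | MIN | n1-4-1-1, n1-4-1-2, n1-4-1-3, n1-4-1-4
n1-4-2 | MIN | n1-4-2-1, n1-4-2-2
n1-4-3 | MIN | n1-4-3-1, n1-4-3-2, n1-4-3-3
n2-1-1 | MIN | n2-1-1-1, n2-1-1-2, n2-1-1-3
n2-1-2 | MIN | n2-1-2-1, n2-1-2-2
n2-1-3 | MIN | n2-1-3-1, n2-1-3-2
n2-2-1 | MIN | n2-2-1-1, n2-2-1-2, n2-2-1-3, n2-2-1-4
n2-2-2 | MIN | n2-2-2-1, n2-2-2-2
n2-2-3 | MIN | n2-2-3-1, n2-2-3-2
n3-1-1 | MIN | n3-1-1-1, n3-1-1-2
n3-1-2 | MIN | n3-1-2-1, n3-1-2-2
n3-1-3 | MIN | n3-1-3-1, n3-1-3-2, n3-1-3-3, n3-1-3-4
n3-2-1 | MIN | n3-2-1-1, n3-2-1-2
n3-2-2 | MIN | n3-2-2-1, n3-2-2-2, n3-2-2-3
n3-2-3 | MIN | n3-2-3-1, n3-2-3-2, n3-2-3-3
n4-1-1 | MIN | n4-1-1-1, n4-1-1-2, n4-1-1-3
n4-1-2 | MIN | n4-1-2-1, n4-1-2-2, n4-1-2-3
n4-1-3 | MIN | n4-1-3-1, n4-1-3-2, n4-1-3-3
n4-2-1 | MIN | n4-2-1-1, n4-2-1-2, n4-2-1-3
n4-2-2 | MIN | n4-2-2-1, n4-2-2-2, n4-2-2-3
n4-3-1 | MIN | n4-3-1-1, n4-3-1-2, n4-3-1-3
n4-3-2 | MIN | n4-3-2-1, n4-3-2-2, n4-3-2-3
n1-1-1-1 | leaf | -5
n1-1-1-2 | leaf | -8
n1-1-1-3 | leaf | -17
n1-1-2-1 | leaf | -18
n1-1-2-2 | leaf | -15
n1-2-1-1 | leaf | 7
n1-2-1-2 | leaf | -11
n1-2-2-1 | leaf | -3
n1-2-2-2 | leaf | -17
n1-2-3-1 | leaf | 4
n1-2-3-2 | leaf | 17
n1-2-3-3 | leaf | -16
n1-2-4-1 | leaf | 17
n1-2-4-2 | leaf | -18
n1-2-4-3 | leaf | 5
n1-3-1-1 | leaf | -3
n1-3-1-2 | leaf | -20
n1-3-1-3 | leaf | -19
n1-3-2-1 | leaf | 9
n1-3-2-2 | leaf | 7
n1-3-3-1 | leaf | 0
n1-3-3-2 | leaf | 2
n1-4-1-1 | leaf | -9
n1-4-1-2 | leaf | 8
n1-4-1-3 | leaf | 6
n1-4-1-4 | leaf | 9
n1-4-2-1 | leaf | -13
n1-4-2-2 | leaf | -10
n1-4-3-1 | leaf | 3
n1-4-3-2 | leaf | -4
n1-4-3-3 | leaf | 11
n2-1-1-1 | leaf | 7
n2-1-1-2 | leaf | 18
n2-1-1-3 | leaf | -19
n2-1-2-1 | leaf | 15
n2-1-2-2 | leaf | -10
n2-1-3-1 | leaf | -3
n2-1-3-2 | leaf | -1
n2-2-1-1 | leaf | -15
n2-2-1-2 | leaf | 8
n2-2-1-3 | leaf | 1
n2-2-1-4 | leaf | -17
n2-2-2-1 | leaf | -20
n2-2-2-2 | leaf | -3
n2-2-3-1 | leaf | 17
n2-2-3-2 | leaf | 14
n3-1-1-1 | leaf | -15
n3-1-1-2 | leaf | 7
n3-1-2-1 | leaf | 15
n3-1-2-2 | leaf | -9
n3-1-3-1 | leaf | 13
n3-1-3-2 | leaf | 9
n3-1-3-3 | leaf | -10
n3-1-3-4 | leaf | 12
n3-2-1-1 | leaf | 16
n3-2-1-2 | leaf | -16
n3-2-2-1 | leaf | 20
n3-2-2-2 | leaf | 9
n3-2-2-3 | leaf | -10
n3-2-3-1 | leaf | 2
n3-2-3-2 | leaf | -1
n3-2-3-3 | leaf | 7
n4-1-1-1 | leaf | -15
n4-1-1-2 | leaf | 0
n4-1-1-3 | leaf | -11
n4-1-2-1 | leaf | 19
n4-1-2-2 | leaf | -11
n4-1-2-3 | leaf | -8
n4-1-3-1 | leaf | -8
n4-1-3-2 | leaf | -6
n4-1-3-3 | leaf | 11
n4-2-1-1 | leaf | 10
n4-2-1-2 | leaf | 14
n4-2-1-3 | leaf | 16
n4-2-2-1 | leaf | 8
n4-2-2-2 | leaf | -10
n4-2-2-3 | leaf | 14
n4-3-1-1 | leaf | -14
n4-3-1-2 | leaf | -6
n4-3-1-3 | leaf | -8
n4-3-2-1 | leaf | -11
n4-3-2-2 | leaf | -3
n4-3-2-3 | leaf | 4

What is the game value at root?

n1-1-1 (MIN): min(-5, -8, -17) = -17
n1-1-2 (MIN): min(-18, -15) = -18
n1-1 (MAX): max(-17, -18) = -17
n1-2-1 (MIN): min(7, -11) = -11
n1-2-2 (MIN): min(-3, -17) = -17
n1-2-3 (MIN): min(4, 17, -16) = -16
n1-2-4 (MIN): min(17, -18, 5) = -18
n1-2 (MAX): max(-11, -17, -16, -18) = -11
n1-3-1 (MIN): min(-3, -20, -19) = -20
n1-3-2 (MIN): min(9, 7) = 7
n1-3-3 (MIN): min(0, 2) = 0
n1-3 (MAX): max(-20, 7, 0) = 7
n1-4-1 (MIN): min(-9, 8, 6, 9) = -9
n1-4-2 (MIN): min(-13, -10) = -13
n1-4-3 (MIN): min(3, -4, 11) = -4
n1-4 (MAX): max(-9, -13, -4) = -4
n1 (MIN): min(-17, -11, 7, -4) = -17
n2-1-1 (MIN): min(7, 18, -19) = -19
n2-1-2 (MIN): min(15, -10) = -10
n2-1-3 (MIN): min(-3, -1) = -3
n2-1 (MAX): max(-19, -10, -3) = -3
n2-2-1 (MIN): min(-15, 8, 1, -17) = -17
n2-2-2 (MIN): min(-20, -3) = -20
n2-2-3 (MIN): min(17, 14) = 14
n2-2 (MAX): max(-17, -20, 14) = 14
n2 (MIN): min(-3, 14) = -3
n3-1-1 (MIN): min(-15, 7) = -15
n3-1-2 (MIN): min(15, -9) = -9
n3-1-3 (MIN): min(13, 9, -10, 12) = -10
n3-1 (MAX): max(-15, -9, -10) = -9
n3-2-1 (MIN): min(16, -16) = -16
n3-2-2 (MIN): min(20, 9, -10) = -10
n3-2-3 (MIN): min(2, -1, 7) = -1
n3-2 (MAX): max(-16, -10, -1) = -1
n3 (MIN): min(-9, -1) = -9
n4-1-1 (MIN): min(-15, 0, -11) = -15
n4-1-2 (MIN): min(19, -11, -8) = -11
n4-1-3 (MIN): min(-8, -6, 11) = -8
n4-1 (MAX): max(-15, -11, -8) = -8
n4-2-1 (MIN): min(10, 14, 16) = 10
n4-2-2 (MIN): min(8, -10, 14) = -10
n4-2 (MAX): max(10, -10) = 10
n4-3-1 (MIN): min(-14, -6, -8) = -14
n4-3-2 (MIN): min(-11, -3, 4) = -11
n4-3 (MAX): max(-14, -11) = -11
n4 (MIN): min(-8, 10, -11) = -11
root (MAX): max(-17, -3, -9, -11) = -3

-3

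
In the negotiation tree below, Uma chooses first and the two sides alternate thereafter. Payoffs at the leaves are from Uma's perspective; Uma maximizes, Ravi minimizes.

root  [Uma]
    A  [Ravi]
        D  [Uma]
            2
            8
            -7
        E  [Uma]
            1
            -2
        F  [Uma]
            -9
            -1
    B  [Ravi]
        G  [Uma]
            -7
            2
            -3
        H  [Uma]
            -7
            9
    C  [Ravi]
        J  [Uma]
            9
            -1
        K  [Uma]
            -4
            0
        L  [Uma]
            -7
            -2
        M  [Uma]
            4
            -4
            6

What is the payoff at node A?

-1

D (Uma): max(2, 8, -7) = 8
E (Uma): max(1, -2) = 1
F (Uma): max(-9, -1) = -1
A (Ravi): min(8, 1, -1) = -1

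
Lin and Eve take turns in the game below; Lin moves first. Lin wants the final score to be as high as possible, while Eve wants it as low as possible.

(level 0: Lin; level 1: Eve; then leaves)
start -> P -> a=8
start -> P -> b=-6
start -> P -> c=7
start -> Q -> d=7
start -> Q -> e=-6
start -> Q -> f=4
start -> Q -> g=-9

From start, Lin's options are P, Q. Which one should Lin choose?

P

P (Eve): min(8, -6, 7) = -6
Q (Eve): min(7, -6, 4, -9) = -9
start (Lin): max(-6, -9) = -6
Lin at start wants the highest of {P=-6, Q=-9}, so chooses P.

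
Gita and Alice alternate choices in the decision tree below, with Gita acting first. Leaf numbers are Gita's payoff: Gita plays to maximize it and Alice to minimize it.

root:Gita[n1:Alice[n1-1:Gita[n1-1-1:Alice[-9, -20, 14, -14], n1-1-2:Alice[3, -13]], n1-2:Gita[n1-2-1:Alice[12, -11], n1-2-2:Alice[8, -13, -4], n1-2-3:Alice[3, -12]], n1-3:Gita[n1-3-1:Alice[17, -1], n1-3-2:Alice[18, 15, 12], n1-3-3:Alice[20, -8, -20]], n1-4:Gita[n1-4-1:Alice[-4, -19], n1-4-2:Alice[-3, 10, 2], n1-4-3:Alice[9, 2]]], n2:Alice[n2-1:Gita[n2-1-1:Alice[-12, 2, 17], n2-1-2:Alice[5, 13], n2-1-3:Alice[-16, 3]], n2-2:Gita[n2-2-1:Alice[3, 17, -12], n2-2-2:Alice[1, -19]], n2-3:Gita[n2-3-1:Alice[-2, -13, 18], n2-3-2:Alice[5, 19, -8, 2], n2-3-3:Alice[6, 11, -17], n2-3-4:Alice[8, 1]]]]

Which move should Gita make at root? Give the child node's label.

n1-1-1 (Alice): min(-9, -20, 14, -14) = -20
n1-1-2 (Alice): min(3, -13) = -13
n1-1 (Gita): max(-20, -13) = -13
n1-2-1 (Alice): min(12, -11) = -11
n1-2-2 (Alice): min(8, -13, -4) = -13
n1-2-3 (Alice): min(3, -12) = -12
n1-2 (Gita): max(-11, -13, -12) = -11
n1-3-1 (Alice): min(17, -1) = -1
n1-3-2 (Alice): min(18, 15, 12) = 12
n1-3-3 (Alice): min(20, -8, -20) = -20
n1-3 (Gita): max(-1, 12, -20) = 12
n1-4-1 (Alice): min(-4, -19) = -19
n1-4-2 (Alice): min(-3, 10, 2) = -3
n1-4-3 (Alice): min(9, 2) = 2
n1-4 (Gita): max(-19, -3, 2) = 2
n1 (Alice): min(-13, -11, 12, 2) = -13
n2-1-1 (Alice): min(-12, 2, 17) = -12
n2-1-2 (Alice): min(5, 13) = 5
n2-1-3 (Alice): min(-16, 3) = -16
n2-1 (Gita): max(-12, 5, -16) = 5
n2-2-1 (Alice): min(3, 17, -12) = -12
n2-2-2 (Alice): min(1, -19) = -19
n2-2 (Gita): max(-12, -19) = -12
n2-3-1 (Alice): min(-2, -13, 18) = -13
n2-3-2 (Alice): min(5, 19, -8, 2) = -8
n2-3-3 (Alice): min(6, 11, -17) = -17
n2-3-4 (Alice): min(8, 1) = 1
n2-3 (Gita): max(-13, -8, -17, 1) = 1
n2 (Alice): min(5, -12, 1) = -12
root (Gita): max(-13, -12) = -12
Gita at root wants the highest of {n1=-13, n2=-12}, so chooses n2.

n2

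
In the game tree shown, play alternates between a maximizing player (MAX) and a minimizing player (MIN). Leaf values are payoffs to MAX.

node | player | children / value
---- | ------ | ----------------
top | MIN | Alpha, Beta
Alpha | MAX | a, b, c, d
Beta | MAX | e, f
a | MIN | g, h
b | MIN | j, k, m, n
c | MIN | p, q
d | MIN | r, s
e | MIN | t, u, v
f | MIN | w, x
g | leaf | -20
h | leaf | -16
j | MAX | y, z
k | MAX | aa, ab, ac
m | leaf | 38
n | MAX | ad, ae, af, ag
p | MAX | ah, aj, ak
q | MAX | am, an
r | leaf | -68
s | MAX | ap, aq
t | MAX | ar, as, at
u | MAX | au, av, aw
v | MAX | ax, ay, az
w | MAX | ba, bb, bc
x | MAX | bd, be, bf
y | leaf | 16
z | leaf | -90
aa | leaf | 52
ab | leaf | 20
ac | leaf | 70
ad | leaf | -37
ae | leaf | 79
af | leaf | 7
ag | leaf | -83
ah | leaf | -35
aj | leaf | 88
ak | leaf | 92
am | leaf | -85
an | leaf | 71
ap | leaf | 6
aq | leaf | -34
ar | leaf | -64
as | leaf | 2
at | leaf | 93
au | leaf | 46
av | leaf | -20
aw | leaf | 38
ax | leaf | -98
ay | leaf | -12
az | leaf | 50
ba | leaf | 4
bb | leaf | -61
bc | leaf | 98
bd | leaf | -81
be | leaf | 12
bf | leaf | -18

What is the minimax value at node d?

s (MAX): max(6, -34) = 6
d (MIN): min(-68, 6) = -68

-68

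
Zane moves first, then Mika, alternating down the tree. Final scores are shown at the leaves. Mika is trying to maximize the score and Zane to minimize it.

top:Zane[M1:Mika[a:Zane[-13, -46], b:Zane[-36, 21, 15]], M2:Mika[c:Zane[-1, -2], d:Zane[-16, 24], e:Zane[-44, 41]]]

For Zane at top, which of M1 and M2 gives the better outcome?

a (Zane): min(-13, -46) = -46
b (Zane): min(-36, 21, 15) = -36
M1 (Mika): max(-46, -36) = -36
c (Zane): min(-1, -2) = -2
d (Zane): min(-16, 24) = -16
e (Zane): min(-44, 41) = -44
M2 (Mika): max(-2, -16, -44) = -2
Zane prefers the lower value; M1=-36, M2=-2. M1 is better since -36 < -2.

M1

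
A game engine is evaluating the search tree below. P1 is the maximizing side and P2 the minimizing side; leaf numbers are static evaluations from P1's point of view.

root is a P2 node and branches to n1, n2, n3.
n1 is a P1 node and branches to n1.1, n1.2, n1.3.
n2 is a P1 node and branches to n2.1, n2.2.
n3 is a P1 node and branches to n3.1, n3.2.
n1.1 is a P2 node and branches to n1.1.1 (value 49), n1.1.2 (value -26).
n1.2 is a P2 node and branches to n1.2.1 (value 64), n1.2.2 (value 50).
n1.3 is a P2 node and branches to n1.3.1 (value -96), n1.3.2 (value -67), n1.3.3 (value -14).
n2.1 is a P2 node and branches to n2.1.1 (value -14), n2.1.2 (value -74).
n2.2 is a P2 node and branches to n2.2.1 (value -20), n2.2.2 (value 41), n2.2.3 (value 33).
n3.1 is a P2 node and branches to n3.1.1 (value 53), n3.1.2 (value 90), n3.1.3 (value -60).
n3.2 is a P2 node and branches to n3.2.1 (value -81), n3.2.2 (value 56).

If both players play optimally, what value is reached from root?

-60

n1.1 (P2): min(49, -26) = -26
n1.2 (P2): min(64, 50) = 50
n1.3 (P2): min(-96, -67, -14) = -96
n1 (P1): max(-26, 50, -96) = 50
n2.1 (P2): min(-14, -74) = -74
n2.2 (P2): min(-20, 41, 33) = -20
n2 (P1): max(-74, -20) = -20
n3.1 (P2): min(53, 90, -60) = -60
n3.2 (P2): min(-81, 56) = -81
n3 (P1): max(-60, -81) = -60
root (P2): min(50, -20, -60) = -60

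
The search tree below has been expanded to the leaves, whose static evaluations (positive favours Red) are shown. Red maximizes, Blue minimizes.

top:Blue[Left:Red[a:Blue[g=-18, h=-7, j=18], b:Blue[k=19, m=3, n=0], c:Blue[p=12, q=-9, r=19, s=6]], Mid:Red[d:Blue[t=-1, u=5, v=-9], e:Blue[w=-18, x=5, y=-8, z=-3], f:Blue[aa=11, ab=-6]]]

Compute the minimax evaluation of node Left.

a (Blue): min(-18, -7, 18) = -18
b (Blue): min(19, 3, 0) = 0
c (Blue): min(12, -9, 19, 6) = -9
Left (Red): max(-18, 0, -9) = 0

0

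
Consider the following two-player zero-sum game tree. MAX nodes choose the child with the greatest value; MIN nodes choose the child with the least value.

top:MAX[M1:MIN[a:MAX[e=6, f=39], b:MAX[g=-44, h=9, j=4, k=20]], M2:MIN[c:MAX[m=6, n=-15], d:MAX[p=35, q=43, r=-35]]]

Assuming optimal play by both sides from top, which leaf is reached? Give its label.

k

a (MAX): max(6, 39) = 39
b (MAX): max(-44, 9, 4, 20) = 20
M1 (MIN): min(39, 20) = 20
c (MAX): max(6, -15) = 6
d (MAX): max(35, 43, -35) = 43
M2 (MIN): min(6, 43) = 6
top (MAX): max(20, 6) = 20
At top, MAX picks M1 (highest: 20).
At M1, MIN picks b (lowest: 20).
At b, MAX picks k (highest: 20).
Terminal value 20.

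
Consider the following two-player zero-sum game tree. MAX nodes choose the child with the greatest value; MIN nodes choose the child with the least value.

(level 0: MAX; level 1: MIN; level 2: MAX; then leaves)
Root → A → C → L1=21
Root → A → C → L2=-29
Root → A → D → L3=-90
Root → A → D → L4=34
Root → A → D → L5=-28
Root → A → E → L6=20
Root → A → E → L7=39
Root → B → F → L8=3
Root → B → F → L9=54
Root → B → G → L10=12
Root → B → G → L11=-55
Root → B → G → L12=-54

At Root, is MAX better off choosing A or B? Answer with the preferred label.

A

C (MAX): max(21, -29) = 21
D (MAX): max(-90, 34, -28) = 34
E (MAX): max(20, 39) = 39
A (MIN): min(21, 34, 39) = 21
F (MAX): max(3, 54) = 54
G (MAX): max(12, -55, -54) = 12
B (MIN): min(54, 12) = 12
MAX prefers the higher value; A=21, B=12. A is better since 21 > 12.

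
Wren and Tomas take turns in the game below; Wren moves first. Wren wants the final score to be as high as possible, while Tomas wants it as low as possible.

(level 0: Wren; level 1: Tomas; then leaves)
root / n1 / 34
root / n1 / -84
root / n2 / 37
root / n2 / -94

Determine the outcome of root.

-84

n1 (Tomas): min(34, -84) = -84
n2 (Tomas): min(37, -94) = -94
root (Wren): max(-84, -94) = -84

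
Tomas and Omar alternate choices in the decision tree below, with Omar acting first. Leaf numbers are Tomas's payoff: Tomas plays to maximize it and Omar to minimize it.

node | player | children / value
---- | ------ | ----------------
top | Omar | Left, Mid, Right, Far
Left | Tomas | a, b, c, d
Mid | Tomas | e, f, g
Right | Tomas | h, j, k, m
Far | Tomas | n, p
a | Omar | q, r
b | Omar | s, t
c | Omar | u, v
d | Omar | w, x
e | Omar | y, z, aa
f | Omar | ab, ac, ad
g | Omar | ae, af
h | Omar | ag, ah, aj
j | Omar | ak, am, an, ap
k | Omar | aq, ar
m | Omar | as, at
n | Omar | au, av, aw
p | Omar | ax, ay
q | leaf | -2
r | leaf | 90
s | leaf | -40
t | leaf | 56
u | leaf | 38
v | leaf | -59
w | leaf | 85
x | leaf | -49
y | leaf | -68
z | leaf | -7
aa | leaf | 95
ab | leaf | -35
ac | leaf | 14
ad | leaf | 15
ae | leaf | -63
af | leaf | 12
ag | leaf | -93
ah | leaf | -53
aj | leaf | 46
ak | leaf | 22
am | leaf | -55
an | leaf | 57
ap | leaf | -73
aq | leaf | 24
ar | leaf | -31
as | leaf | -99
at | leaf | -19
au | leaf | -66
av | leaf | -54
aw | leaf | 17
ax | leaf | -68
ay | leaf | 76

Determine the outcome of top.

-66

a (Omar): min(-2, 90) = -2
b (Omar): min(-40, 56) = -40
c (Omar): min(38, -59) = -59
d (Omar): min(85, -49) = -49
Left (Tomas): max(-2, -40, -59, -49) = -2
e (Omar): min(-68, -7, 95) = -68
f (Omar): min(-35, 14, 15) = -35
g (Omar): min(-63, 12) = -63
Mid (Tomas): max(-68, -35, -63) = -35
h (Omar): min(-93, -53, 46) = -93
j (Omar): min(22, -55, 57, -73) = -73
k (Omar): min(24, -31) = -31
m (Omar): min(-99, -19) = -99
Right (Tomas): max(-93, -73, -31, -99) = -31
n (Omar): min(-66, -54, 17) = -66
p (Omar): min(-68, 76) = -68
Far (Tomas): max(-66, -68) = -66
top (Omar): min(-2, -35, -31, -66) = -66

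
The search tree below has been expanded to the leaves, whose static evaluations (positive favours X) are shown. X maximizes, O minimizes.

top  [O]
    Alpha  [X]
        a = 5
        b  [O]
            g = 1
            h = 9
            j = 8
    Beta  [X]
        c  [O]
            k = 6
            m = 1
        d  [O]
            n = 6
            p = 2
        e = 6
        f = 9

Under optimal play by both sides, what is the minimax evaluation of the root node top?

5

b (O): min(1, 9, 8) = 1
Alpha (X): max(5, 1) = 5
c (O): min(6, 1) = 1
d (O): min(6, 2) = 2
Beta (X): max(1, 2, 6, 9) = 9
top (O): min(5, 9) = 5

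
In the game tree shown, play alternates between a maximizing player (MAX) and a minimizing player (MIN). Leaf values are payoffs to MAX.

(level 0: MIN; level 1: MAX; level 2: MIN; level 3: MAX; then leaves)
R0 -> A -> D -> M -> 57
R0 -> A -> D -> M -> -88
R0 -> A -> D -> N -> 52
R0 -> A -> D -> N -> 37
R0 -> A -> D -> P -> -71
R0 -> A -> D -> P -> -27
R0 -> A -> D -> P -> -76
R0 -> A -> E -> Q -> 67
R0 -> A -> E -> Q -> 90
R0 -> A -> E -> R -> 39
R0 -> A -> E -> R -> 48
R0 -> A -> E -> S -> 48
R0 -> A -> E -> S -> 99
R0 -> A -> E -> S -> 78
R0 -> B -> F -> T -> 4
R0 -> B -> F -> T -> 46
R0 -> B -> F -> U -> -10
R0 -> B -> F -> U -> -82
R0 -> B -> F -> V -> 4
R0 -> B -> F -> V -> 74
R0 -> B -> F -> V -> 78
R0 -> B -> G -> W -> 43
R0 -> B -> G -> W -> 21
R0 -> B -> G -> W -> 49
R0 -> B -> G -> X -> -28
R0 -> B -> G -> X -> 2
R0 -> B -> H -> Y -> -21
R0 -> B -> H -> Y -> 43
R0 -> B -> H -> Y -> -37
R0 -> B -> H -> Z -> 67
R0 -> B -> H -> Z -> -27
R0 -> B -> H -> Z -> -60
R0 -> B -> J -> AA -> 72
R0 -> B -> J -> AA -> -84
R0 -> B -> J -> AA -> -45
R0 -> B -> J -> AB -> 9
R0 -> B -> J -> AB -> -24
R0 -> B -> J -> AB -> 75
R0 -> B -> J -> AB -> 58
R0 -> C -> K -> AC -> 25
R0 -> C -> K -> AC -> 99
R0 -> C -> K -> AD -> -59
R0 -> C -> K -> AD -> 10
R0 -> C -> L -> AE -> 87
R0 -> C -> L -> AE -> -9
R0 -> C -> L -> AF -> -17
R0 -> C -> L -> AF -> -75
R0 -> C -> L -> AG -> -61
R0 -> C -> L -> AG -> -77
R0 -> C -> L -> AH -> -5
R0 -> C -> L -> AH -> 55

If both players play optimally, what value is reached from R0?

10

M (MAX): max(57, -88) = 57
N (MAX): max(52, 37) = 52
P (MAX): max(-71, -27, -76) = -27
D (MIN): min(57, 52, -27) = -27
Q (MAX): max(67, 90) = 90
R (MAX): max(39, 48) = 48
S (MAX): max(48, 99, 78) = 99
E (MIN): min(90, 48, 99) = 48
A (MAX): max(-27, 48) = 48
T (MAX): max(4, 46) = 46
U (MAX): max(-10, -82) = -10
V (MAX): max(4, 74, 78) = 78
F (MIN): min(46, -10, 78) = -10
W (MAX): max(43, 21, 49) = 49
X (MAX): max(-28, 2) = 2
G (MIN): min(49, 2) = 2
Y (MAX): max(-21, 43, -37) = 43
Z (MAX): max(67, -27, -60) = 67
H (MIN): min(43, 67) = 43
AA (MAX): max(72, -84, -45) = 72
AB (MAX): max(9, -24, 75, 58) = 75
J (MIN): min(72, 75) = 72
B (MAX): max(-10, 2, 43, 72) = 72
AC (MAX): max(25, 99) = 99
AD (MAX): max(-59, 10) = 10
K (MIN): min(99, 10) = 10
AE (MAX): max(87, -9) = 87
AF (MAX): max(-17, -75) = -17
AG (MAX): max(-61, -77) = -61
AH (MAX): max(-5, 55) = 55
L (MIN): min(87, -17, -61, 55) = -61
C (MAX): max(10, -61) = 10
R0 (MIN): min(48, 72, 10) = 10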